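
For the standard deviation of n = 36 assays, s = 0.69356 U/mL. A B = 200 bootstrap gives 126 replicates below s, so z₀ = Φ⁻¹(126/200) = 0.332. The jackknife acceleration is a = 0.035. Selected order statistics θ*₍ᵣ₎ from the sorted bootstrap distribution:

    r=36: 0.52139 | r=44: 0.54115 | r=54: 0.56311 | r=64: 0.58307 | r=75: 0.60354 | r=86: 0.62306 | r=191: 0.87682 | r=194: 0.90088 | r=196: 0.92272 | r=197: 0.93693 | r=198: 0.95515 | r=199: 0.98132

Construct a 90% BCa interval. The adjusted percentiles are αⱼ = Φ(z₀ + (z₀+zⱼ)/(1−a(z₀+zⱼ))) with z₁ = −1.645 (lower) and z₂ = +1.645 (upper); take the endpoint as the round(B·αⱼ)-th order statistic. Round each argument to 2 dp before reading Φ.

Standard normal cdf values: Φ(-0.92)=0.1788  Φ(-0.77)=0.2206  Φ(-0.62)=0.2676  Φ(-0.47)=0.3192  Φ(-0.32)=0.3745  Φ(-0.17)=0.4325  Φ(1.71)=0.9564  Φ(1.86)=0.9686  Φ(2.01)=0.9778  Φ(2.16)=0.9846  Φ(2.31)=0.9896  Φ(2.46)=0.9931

(0.52139, 0.98132)

Lower: z₀ + z₁ = 0.332 + (-1.645) = -1.313; 1 − a(z₀+z₁) = 1 − (0.035)(-1.313) = 1.0460; argument = 0.332 + (-1.313)/1.0460 = -0.9233 → -0.92.
α₁ = Φ(-0.92) = 0.1788; rank = round(200 × 0.1788) = 36; θ*₍36₎ = 0.52139.
Upper: z₀ + z₂ = 1.977; 1 − a(z₀+z₂) = 0.9308; argument = 2.4560 → 2.46; α₂ = 0.9931; rank = 199; θ*₍199₎ = 0.98132.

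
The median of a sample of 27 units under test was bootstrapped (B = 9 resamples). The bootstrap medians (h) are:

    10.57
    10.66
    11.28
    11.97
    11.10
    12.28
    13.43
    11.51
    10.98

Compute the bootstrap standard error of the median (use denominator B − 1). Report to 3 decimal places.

Bootstrap SE is the standard deviation of the 9 replicate medians.
Mean of replicates: (10.57 + 10.66 + 11.28 + 11.97 + 11.10 + 12.28 + 13.43 + 11.51 + 10.98) / 9 = 103.7800 / 9 = 11.5311
Sum of squared deviations: (−0.9611)² + (−0.8711)² + (−0.2511)² + (+0.4389)² + (−0.4311)² + (+0.7489)² + (+1.8989)² + (−0.0211)² + (−0.5511)² = 6.5949
Variance = 6.5949 / 8 = 0.8244
SE* = √0.8244

SE* = 0.908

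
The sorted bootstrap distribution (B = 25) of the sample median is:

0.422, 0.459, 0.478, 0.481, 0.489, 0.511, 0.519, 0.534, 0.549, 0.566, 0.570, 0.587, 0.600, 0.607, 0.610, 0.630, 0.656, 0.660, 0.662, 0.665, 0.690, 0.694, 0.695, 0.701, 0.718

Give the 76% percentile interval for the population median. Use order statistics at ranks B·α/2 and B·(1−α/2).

α = 0.24; lower rank = 25 × 0.120 = 3; upper rank = 25 × 0.880 = 22.
The 3rd smallest replicate is 0.478; the 22nd is 0.694.

(0.478, 0.694)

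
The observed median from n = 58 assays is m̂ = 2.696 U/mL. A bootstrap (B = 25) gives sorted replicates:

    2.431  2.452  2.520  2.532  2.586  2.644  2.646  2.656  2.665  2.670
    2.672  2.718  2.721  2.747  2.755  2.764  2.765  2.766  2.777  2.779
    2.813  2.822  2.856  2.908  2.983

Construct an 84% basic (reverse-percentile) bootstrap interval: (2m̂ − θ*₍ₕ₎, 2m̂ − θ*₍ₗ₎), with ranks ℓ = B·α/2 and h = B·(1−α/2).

(2.536, 2.940)

Percentile endpoints at ranks 2 and 23: θ*₍2₎ = 2.452, θ*₍23₎ = 2.856.
Basic interval reflects these around m̂:
  lower = 2 × 2.696 − 2.856 = 2.536
  upper = 2 × 2.696 − 2.452 = 2.940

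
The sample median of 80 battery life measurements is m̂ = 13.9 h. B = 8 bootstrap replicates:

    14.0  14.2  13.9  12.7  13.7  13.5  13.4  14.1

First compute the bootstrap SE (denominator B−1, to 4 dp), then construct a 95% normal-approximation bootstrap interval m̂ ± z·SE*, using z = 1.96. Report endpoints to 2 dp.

(12.94, 14.86)

Mean of replicates = 13.6875; sum of squared deviations = 1.6688; SE* = √(1.6688/7) = 0.4883
Margin = 1.96 × 0.4883 = 0.957
Interval: 13.9 ± 0.957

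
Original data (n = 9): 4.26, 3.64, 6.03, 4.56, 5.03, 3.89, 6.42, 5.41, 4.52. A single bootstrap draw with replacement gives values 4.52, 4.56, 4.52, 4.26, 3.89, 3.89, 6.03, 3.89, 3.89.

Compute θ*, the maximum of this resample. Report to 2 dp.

θ* = 6.03

Maximum = 6.03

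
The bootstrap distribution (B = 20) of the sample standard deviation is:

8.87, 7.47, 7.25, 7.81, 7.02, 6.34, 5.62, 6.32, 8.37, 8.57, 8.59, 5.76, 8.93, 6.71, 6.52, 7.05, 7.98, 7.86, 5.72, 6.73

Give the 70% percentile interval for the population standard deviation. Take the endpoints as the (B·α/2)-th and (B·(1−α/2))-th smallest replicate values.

Sorted replicates: 5.62, 5.72, 5.76, 6.32, 6.34, 6.52, 6.71, 6.73, 7.02, 7.05, 7.25, 7.47, 7.81, 7.86, 7.98, 8.37, 8.57, 8.59, 8.87, 8.93
α = 0.30; lower rank = 20 × 0.150 = 3; upper rank = 20 × 0.850 = 17.
The 3rd smallest replicate is 5.76; the 17th is 8.57.

(5.76, 8.57)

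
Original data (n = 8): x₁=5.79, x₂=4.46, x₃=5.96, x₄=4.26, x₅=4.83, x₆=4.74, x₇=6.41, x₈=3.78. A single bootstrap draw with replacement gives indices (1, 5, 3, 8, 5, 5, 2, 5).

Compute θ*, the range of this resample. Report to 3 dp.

Resample values: 5.79, 4.83, 5.96, 3.78, 4.83, 4.83, 4.46, 4.83.
Range = 5.96 − 3.78 = 2.180

θ* = 2.180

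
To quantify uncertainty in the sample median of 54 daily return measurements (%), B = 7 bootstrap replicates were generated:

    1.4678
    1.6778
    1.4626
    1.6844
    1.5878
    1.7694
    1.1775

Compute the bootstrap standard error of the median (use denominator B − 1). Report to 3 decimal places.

SE* = 0.199

Bootstrap SE is the standard deviation of the 7 replicate medians.
Mean of replicates: (1.4678 + 1.6778 + 1.4626 + 1.6844 + 1.5878 + 1.7694 + 1.1775) / 7 = 10.82730 / 7 = 1.54676
Sum of squared deviations: (−0.07896)² + (+0.13104)² + (−0.08416)² + (+0.13764)² + (+0.04104)² + (+0.22264)² + (−0.36926)² = 0.23704
Variance = 0.23704 / 6 = 0.03951
SE* = √0.03951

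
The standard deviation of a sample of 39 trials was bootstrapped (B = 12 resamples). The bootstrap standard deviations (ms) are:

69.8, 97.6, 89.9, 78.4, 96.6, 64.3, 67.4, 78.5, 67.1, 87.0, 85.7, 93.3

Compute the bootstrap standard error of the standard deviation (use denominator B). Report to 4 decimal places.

Bootstrap SE is the standard deviation of the 12 replicate standard deviations.
Mean of replicates: (69.8 + 97.6 + 89.9 + 78.4 + 96.6 + 64.3 + 67.4 + 78.5 + 67.1 + 87.0 + 85.7 + 93.3) / 12 = 975.60000 / 12 = 81.30000
Sum of squared deviations: (−11.50000)² + (+16.30000)² + (+8.60000)² + (−2.90000)² + (+15.30000)² + (−17.00000)² + (−13.90000)² + (−2.80000)² + (−14.20000)² + (+5.70000)² + (+4.40000)² + (+12.00000)² = 1601.94000
Variance = 1601.94000 / 12 = 133.49500
SE* = √133.49500

SE* = 11.5540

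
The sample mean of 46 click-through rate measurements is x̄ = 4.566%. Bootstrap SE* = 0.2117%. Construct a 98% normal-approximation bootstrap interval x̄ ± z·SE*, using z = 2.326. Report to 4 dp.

(4.0736, 5.0584)

Margin = 2.326 × 0.2117 = 0.49241
Interval: 4.566 ± 0.49241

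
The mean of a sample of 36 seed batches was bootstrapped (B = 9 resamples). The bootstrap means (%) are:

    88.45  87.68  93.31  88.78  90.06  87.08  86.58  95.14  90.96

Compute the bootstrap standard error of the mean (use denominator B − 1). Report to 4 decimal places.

SE* = 2.9019

Bootstrap SE is the standard deviation of the 9 replicate means.
Mean of replicates: (88.45 + 87.68 + 93.31 + 88.78 + 90.06 + 87.08 + 86.58 + 95.14 + 90.96) / 9 = 808.04000 / 9 = 89.78222
Sum of squared deviations: (−1.33222)² + (−2.10222)² + (+3.52778)² + (−1.00222)² + (+0.27778)² + (−2.70222)² + (−3.20222)² + (+5.35778)² + (+1.17778)² = 67.37016
Variance = 67.37016 / 8 = 8.42127
SE* = √8.42127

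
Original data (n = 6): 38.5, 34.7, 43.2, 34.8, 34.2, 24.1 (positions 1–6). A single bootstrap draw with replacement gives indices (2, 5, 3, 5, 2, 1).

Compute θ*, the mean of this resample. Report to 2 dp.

Resample values: 34.7, 34.2, 43.2, 34.2, 34.7, 38.5.
Mean = (34.7 + 34.2 + 43.2 + 34.2 + 34.7 + 38.5) / 6 = 219.50 / 6 = 36.58

θ* = 36.58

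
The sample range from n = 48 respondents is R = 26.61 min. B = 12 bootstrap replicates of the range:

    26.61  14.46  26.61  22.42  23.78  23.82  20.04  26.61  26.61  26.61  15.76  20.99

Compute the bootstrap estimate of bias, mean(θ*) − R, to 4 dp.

mean(θ*) = (26.61 + 14.46 + 26.61 + 22.42 + 23.78 + 23.82 + 20.04 + 26.61 + 26.61 + 26.61 + 15.76 + 20.99) / 12 = 22.86000
bias = 22.86000 − 26.61

bias = −3.7500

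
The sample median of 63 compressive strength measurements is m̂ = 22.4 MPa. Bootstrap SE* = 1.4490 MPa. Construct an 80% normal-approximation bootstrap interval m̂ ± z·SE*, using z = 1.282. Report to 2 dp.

(20.54, 24.26)

Margin = 1.282 × 1.4490 = 1.858
Interval: 22.4 ± 1.858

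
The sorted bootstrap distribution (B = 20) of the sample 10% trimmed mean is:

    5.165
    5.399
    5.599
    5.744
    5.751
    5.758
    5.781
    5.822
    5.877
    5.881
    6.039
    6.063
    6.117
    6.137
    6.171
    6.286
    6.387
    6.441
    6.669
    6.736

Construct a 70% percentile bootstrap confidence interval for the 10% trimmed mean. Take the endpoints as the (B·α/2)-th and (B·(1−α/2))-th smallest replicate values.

α = 0.30; lower rank = 20 × 0.150 = 3; upper rank = 20 × 0.850 = 17.
The 3rd smallest replicate is 5.599; the 17th is 6.387.

(5.599, 6.387)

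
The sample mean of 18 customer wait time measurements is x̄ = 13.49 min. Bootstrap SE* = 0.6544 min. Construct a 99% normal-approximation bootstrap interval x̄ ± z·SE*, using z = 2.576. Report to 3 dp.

(11.804, 15.176)

Margin = 2.576 × 0.6544 = 1.6857
Interval: 13.49 ± 1.6857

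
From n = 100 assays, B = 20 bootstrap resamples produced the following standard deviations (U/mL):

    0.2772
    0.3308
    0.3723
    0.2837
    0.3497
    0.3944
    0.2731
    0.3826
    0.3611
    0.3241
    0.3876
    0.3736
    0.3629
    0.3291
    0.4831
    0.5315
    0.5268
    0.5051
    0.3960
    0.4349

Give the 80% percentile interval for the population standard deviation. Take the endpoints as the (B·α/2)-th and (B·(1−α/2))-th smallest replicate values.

Sorted replicates: 0.2731, 0.2772, 0.2837, 0.3241, 0.3291, 0.3308, 0.3497, 0.3611, 0.3629, 0.3723, 0.3736, 0.3826, 0.3876, 0.3944, 0.3960, 0.4349, 0.4831, 0.5051, 0.5268, 0.5315
α = 0.20; lower rank = 20 × 0.100 = 2; upper rank = 20 × 0.900 = 18.
The 2nd smallest replicate is 0.2772; the 18th is 0.5051.

(0.2772, 0.5051)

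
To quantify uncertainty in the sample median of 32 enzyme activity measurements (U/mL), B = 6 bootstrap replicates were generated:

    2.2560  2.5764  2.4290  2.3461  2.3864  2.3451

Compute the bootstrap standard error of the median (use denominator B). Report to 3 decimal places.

SE* = 0.098

Bootstrap SE is the standard deviation of the 6 replicate medians.
Mean of replicates: (2.2560 + 2.5764 + 2.4290 + 2.3461 + 2.3864 + 2.3451) / 6 = 14.33900 / 6 = 2.38983
Sum of squared deviations: (−0.13383)² + (+0.18657)² + (+0.03917)² + (−0.04373)² + (−0.00343)² + (−0.04473)² = 0.05818
Variance = 0.05818 / 6 = 0.00970
SE* = √0.00970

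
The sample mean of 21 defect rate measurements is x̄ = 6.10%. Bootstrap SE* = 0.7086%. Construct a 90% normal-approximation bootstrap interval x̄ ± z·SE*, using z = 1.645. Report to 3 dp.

(4.934, 7.266)

Margin = 1.645 × 0.7086 = 1.1656
Interval: 6.10 ± 1.1656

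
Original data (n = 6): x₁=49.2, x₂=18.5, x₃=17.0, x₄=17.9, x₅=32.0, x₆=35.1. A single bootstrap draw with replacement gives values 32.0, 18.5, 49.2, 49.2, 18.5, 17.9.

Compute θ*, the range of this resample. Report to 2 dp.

Range = 49.2 − 17.9 = 31.30

θ* = 31.30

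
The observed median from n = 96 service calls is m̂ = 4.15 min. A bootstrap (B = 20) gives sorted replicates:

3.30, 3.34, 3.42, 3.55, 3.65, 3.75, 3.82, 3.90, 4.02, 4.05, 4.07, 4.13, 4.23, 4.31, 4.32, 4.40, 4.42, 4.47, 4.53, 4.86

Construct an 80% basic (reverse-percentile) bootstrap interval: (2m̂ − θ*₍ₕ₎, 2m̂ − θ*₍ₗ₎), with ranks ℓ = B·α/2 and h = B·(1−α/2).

(3.83, 4.96)

Percentile endpoints at ranks 2 and 18: θ*₍2₎ = 3.34, θ*₍18₎ = 4.47.
Basic interval reflects these around m̂:
  lower = 2 × 4.15 − 4.47 = 3.83
  upper = 2 × 4.15 − 3.34 = 4.96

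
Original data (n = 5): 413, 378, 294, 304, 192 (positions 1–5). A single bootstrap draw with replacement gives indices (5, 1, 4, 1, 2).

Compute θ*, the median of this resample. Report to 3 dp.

θ* = 378.000

Resample values: 192, 413, 304, 413, 378.
Sorted: 192, 304, 378, 413, 413
Median = middle value = 378.000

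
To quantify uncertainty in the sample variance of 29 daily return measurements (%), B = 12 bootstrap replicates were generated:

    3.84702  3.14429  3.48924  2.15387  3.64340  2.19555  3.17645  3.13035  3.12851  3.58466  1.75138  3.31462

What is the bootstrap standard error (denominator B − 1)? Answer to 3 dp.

Bootstrap SE is the standard deviation of the 12 replicate variances.
Mean of replicates: (3.84702 + 3.14429 + 3.48924 + 2.15387 + 3.64340 + 2.19555 + 3.17645 + 3.13035 + 3.12851 + 3.58466 + 1.75138 + 3.31462) / 12 = 36.559340 / 12 = 3.046612
Sum of squared deviations: (+0.800408)² + (+0.097678)² + (+0.442628)² + (−0.892742)² + (+0.596788)² + (−0.851062)² + (+0.129838)² + (+0.083738)² + (+0.081898)² + (+0.538048)² + (−1.295232)² + (+0.268008)² = 4.793091
Variance = 4.793091 / 11 = 0.435736
SE* = √0.435736

SE* = 0.660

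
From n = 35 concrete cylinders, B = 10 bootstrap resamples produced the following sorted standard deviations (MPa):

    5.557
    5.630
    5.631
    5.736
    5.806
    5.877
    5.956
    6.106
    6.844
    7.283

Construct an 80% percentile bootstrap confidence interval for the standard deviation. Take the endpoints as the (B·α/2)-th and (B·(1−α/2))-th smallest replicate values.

α = 0.20; lower rank = 10 × 0.100 = 1; upper rank = 10 × 0.900 = 9.
The 1st smallest replicate is 5.557; the 9th is 6.844.

(5.557, 6.844)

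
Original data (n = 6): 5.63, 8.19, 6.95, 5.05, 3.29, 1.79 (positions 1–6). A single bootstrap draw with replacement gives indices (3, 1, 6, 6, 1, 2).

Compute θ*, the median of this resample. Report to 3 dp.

θ* = 5.630

Resample values: 6.95, 5.63, 1.79, 1.79, 5.63, 8.19.
Sorted: 1.79, 1.79, 5.63, 5.63, 6.95, 8.19
Median = average of the two middle values = 5.630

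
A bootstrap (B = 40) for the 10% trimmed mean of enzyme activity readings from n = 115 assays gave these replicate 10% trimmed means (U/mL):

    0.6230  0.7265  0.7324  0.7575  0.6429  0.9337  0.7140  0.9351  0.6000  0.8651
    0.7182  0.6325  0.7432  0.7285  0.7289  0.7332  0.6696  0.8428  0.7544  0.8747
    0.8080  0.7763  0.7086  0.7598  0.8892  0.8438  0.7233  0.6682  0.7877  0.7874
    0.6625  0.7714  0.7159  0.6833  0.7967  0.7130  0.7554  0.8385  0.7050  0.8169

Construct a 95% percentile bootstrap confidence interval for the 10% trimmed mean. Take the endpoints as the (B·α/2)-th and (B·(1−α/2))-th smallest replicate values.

(0.6000, 0.9337)

Sorted replicates: 0.6000, 0.6230, 0.6325, 0.6429, 0.6625, 0.6682, 0.6696, 0.6833, 0.7050, 0.7086, 0.7130, 0.7140, 0.7159, 0.7182, 0.7233, 0.7265, 0.7285, 0.7289, 0.7324, 0.7332, 0.7432, 0.7544, 0.7554, 0.7575, 0.7598, 0.7714, 0.7763, 0.7874, 0.7877, 0.7967, 0.8080, 0.8169, 0.8385, 0.8428, 0.8438, 0.8651, 0.8747, 0.8892, 0.9337, 0.9351
α = 0.05; lower rank = 40 × 0.025 = 1; upper rank = 40 × 0.975 = 39.
The 1st smallest replicate is 0.6000; the 39th is 0.9337.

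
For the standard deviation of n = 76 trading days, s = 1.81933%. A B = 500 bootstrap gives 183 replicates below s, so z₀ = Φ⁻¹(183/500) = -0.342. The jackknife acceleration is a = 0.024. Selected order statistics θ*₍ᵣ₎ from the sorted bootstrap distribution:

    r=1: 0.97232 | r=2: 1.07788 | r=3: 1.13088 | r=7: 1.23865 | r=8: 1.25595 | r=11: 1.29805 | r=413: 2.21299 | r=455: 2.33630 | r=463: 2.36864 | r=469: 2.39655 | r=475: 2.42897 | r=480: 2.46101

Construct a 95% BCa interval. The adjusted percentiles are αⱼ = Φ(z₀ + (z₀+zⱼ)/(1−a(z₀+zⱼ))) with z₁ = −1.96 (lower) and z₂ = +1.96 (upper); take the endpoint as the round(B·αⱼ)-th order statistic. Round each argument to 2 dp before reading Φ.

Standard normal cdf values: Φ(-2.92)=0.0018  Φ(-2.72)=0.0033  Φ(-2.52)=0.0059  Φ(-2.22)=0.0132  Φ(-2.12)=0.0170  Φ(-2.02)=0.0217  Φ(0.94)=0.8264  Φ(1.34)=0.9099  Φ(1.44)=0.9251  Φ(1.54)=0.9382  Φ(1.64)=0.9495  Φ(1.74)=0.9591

(1.13088, 2.33630)

Lower: z₀ + z₁ = -0.342 + (-1.960) = -2.302; 1 − a(z₀+z₁) = 1 − (0.024)(-2.302) = 1.0552; argument = -0.342 + (-2.302)/1.0552 = -2.5235 → -2.52.
α₁ = Φ(-2.52) = 0.0059; rank = round(500 × 0.0059) = 3; θ*₍3₎ = 1.13088.
Upper: z₀ + z₂ = 1.618; 1 − a(z₀+z₂) = 0.9612; argument = 1.3414 → 1.34; α₂ = 0.9099; rank = 455; θ*₍455₎ = 2.33630.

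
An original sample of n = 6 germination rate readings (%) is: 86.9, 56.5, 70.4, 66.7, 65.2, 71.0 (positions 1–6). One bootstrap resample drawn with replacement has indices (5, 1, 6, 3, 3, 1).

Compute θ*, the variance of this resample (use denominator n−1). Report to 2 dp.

Resample values: 65.2, 86.9, 71.0, 70.4, 70.4, 86.9.
Mean = 75.1333; sum of squared deviations = 437.4733
s² = 437.4733 / 5 = 87.4947

θ* = 87.49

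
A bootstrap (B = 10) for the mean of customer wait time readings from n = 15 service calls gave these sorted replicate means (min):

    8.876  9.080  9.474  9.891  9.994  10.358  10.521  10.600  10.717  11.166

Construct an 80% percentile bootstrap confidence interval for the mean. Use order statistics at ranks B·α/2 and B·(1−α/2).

α = 0.20; lower rank = 10 × 0.100 = 1; upper rank = 10 × 0.900 = 9.
The 1st smallest replicate is 8.876; the 9th is 10.717.

(8.876, 10.717)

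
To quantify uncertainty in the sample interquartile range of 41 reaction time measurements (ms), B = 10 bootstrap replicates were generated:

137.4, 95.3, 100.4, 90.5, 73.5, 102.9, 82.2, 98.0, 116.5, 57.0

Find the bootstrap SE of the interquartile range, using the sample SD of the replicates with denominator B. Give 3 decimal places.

Bootstrap SE is the standard deviation of the 10 replicate interquartile ranges.
Mean of replicates: (137.4 + 95.3 + 100.4 + 90.5 + 73.5 + 102.9 + 82.2 + 98.0 + 116.5 + 57.0) / 10 = 953.7000 / 10 = 95.3700
Sum of squared deviations: (+42.0300)² + (−0.0700)² + (+5.0300)² + (−4.8700)² + (−21.8700)² + (+7.5300)² + (−13.1700)² + (+2.6300)² + (+21.1300)² + (−38.3700)² = 4449.6410
Variance = 4449.6410 / 10 = 444.9641
SE* = √444.9641

SE* = 21.094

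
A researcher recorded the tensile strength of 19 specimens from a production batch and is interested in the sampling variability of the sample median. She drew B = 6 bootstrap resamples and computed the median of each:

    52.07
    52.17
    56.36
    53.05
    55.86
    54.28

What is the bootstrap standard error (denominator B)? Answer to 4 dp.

SE* = 1.6870

Bootstrap SE is the standard deviation of the 6 replicate medians.
Mean of replicates: (52.07 + 52.17 + 56.36 + 53.05 + 55.86 + 54.28) / 6 = 323.79000 / 6 = 53.96500
Sum of squared deviations: (−1.89500)² + (−1.79500)² + (+2.39500)² + (−0.91500)² + (+1.89500)² + (+0.31500)² = 17.07655
Variance = 17.07655 / 6 = 2.84609
SE* = √2.84609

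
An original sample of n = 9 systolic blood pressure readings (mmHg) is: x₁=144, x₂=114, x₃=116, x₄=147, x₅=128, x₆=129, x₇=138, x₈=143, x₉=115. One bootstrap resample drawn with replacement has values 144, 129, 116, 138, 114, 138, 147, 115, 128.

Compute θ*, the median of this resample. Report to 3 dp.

Sorted: 114, 115, 116, 128, 129, 138, 138, 144, 147
Median = middle value = 129.000

θ* = 129.000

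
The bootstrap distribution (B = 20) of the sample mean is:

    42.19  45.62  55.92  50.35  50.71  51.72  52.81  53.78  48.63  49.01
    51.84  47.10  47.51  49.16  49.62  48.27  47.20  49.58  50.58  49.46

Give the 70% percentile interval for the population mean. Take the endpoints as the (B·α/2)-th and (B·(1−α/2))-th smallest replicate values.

Sorted replicates: 42.19, 45.62, 47.10, 47.20, 47.51, 48.27, 48.63, 49.01, 49.16, 49.46, 49.58, 49.62, 50.35, 50.58, 50.71, 51.72, 51.84, 52.81, 53.78, 55.92
α = 0.30; lower rank = 20 × 0.150 = 3; upper rank = 20 × 0.850 = 17.
The 3rd smallest replicate is 47.10; the 17th is 51.84.

(47.10, 51.84)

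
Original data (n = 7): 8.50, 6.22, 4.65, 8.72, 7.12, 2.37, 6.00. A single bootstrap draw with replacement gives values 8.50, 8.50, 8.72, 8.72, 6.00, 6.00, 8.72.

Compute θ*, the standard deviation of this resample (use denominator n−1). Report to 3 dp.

Mean = 7.8800; sum of squared deviations = 9.9544
s² = 9.9544 / 6 = 1.6591
s = √1.6591 = 1.288

θ* = 1.288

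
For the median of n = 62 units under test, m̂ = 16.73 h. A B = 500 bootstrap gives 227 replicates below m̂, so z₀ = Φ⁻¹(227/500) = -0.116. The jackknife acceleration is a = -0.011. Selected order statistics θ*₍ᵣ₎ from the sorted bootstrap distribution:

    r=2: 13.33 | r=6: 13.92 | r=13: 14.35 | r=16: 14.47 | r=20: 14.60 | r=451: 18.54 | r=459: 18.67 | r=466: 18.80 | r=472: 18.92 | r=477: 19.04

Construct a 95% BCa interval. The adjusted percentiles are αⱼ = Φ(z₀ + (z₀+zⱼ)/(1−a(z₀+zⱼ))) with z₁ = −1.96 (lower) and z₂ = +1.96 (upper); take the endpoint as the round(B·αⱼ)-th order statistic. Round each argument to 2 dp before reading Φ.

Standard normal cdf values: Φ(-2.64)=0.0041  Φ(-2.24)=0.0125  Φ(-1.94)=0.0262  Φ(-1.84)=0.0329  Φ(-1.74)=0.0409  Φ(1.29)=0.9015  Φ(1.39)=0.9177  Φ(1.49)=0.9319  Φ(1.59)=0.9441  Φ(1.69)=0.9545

Lower: z₀ + z₁ = -0.116 + (-1.960) = -2.076; 1 − a(z₀+z₁) = 1 − (-0.011)(-2.076) = 0.9772; argument = -0.116 + (-2.076)/0.9772 = -2.2405 → -2.24.
α₁ = Φ(-2.24) = 0.0125; rank = round(500 × 0.0125) = 6; θ*₍6₎ = 13.92.
Upper: z₀ + z₂ = 1.844; 1 − a(z₀+z₂) = 1.0203; argument = 1.6913 → 1.69; α₂ = 0.9545; rank = 477; θ*₍477₎ = 19.04.

(13.92, 19.04)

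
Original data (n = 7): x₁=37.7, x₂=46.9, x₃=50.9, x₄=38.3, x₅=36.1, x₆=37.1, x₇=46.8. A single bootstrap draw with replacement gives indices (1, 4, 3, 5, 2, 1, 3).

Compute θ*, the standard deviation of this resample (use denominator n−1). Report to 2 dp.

θ* = 6.65

Resample values: 37.7, 38.3, 50.9, 36.1, 46.9, 37.7, 50.9.
Mean = 42.6429; sum of squared deviations = 265.0171
s² = 265.0171 / 6 = 44.1695
s = √44.1695 = 6.65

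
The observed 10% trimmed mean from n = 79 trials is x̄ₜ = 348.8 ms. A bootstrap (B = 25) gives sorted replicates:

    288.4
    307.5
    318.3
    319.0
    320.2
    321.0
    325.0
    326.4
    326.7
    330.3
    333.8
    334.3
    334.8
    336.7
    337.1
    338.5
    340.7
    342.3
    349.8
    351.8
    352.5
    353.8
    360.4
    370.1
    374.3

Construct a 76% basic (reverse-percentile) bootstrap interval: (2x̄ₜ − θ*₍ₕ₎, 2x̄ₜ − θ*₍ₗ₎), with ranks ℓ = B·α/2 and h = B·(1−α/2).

(343.8, 379.3)

Percentile endpoints at ranks 3 and 22: θ*₍3₎ = 318.3, θ*₍22₎ = 353.8.
Basic interval reflects these around x̄ₜ:
  lower = 2 × 348.8 − 353.8 = 343.8
  upper = 2 × 348.8 − 318.3 = 379.3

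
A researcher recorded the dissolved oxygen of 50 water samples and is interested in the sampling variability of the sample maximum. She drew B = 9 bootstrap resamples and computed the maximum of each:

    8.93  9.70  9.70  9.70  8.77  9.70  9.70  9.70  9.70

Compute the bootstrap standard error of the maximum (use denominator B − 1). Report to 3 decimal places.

Bootstrap SE is the standard deviation of the 9 replicate maximums.
Mean of replicates: (8.93 + 9.70 + 9.70 + 9.70 + 8.77 + 9.70 + 9.70 + 9.70 + 9.70) / 9 = 85.6000 / 9 = 9.5111
Sum of squared deviations: (−0.5811)² + (+0.1889)² + (+0.1889)² + (+0.1889)² + (−0.7411)² + (+0.1889)² + (+0.1889)² + (+0.1889)² + (+0.1889)² = 1.1367
Variance = 1.1367 / 8 = 0.1421
SE* = √0.1421

SE* = 0.377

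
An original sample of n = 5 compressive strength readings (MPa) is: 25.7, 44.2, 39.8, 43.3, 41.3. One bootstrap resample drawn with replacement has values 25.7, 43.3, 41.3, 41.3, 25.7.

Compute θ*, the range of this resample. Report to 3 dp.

Range = 43.3 − 25.7 = 17.600

θ* = 17.600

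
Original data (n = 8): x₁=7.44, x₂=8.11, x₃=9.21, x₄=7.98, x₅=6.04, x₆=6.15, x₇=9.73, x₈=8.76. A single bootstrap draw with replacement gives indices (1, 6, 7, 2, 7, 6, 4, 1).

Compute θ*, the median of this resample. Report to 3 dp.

θ* = 7.710

Resample values: 7.44, 6.15, 9.73, 8.11, 9.73, 6.15, 7.98, 7.44.
Sorted: 6.15, 6.15, 7.44, 7.44, 7.98, 8.11, 9.73, 9.73
Median = average of the two middle values = 7.710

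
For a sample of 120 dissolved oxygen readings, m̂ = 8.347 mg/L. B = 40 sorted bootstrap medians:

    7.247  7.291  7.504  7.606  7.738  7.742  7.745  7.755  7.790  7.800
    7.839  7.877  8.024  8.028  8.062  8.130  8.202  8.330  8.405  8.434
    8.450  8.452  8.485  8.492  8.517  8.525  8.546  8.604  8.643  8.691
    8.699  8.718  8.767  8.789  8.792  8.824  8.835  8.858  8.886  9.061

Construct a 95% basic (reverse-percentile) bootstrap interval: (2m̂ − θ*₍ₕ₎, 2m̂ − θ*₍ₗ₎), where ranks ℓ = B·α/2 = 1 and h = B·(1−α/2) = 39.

Percentile endpoints at ranks 1 and 39: θ*₍1₎ = 7.247, θ*₍39₎ = 8.886.
Basic interval reflects these around m̂:
  lower = 2 × 8.347 − 8.886 = 7.808
  upper = 2 × 8.347 − 7.247 = 9.447

(7.808, 9.447)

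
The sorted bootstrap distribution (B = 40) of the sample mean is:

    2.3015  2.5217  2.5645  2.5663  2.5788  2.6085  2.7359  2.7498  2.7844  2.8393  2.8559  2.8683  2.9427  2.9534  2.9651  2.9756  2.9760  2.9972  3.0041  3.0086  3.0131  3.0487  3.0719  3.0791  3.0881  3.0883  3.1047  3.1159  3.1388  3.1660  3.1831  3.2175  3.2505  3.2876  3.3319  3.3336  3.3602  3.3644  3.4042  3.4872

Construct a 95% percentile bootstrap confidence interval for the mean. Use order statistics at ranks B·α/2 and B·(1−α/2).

α = 0.05; lower rank = 40 × 0.025 = 1; upper rank = 40 × 0.975 = 39.
The 1st smallest replicate is 2.3015; the 39th is 3.4042.

(2.3015, 3.4042)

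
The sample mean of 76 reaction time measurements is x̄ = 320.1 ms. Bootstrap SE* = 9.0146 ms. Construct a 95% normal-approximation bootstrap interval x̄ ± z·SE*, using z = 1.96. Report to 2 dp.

Margin = 1.96 × 9.0146 = 17.669
Interval: 320.1 ± 17.669

(302.43, 337.77)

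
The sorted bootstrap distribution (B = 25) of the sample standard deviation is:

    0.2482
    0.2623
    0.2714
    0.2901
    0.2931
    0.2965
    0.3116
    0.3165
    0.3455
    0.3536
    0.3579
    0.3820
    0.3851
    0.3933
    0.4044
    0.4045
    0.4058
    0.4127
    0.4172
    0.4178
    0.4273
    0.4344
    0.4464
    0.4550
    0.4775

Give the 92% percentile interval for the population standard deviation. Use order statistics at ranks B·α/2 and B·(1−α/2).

(0.2482, 0.4550)

α = 0.08; lower rank = 25 × 0.040 = 1; upper rank = 25 × 0.960 = 24.
The 1st smallest replicate is 0.2482; the 24th is 0.4550.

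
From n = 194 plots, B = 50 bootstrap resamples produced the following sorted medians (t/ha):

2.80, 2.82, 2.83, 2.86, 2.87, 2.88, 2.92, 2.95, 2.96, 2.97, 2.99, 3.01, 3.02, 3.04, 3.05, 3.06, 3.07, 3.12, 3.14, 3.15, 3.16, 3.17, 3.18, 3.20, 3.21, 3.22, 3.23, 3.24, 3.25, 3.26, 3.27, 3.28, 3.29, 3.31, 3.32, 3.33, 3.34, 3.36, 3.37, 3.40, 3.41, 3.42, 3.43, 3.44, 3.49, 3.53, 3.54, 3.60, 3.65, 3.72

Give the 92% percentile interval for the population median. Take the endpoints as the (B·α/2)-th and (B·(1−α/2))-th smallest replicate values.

(2.82, 3.60)

α = 0.08; lower rank = 50 × 0.040 = 2; upper rank = 50 × 0.960 = 48.
The 2nd smallest replicate is 2.82; the 48th is 3.60.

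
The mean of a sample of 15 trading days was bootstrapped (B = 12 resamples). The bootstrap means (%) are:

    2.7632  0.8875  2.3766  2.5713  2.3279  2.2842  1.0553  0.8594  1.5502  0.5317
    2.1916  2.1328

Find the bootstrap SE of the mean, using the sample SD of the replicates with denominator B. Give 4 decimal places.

Bootstrap SE is the standard deviation of the 12 replicate means.
Mean of replicates: (2.7632 + 0.8875 + 2.3766 + 2.5713 + 2.3279 + 2.2842 + 1.0553 + 0.8594 + 1.5502 + 0.5317 + 2.1916 + 2.1328) / 12 = 21.53170 / 12 = 1.79431
Sum of squared deviations: (+0.96889)² + (−0.90681)² + (+0.58229)² + (+0.77699)² + (+0.53359)² + (+0.48989)² + (−0.73901)² + (−0.93491)² + (−0.24411)² + (−1.26261)² + (+0.39729)² + (+0.33849)² = 6.57492
Variance = 6.57492 / 12 = 0.54791
SE* = √0.54791

SE* = 0.7402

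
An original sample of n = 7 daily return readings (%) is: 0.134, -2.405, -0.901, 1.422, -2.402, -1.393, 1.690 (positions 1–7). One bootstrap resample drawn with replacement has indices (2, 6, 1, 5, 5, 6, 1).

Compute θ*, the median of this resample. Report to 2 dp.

θ* = -1.39

Resample values: -2.405, -1.393, 0.134, -2.402, -2.402, -1.393, 0.134.
Sorted: -2.405, -2.402, -2.402, -1.393, -1.393, 0.134, 0.134
Median = middle value = -1.39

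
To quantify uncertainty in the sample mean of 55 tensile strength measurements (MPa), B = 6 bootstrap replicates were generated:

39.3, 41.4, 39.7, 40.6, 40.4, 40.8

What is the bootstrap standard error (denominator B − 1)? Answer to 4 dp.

SE* = 0.7607

Bootstrap SE is the standard deviation of the 6 replicate means.
Mean of replicates: (39.3 + 41.4 + 39.7 + 40.6 + 40.4 + 40.8) / 6 = 242.20000 / 6 = 40.36667
Sum of squared deviations: (−1.06667)² + (+1.03333)² + (−0.66667)² + (+0.23333)² + (+0.03333)² + (+0.43333)² = 2.89333
Variance = 2.89333 / 5 = 0.57867
SE* = √0.57867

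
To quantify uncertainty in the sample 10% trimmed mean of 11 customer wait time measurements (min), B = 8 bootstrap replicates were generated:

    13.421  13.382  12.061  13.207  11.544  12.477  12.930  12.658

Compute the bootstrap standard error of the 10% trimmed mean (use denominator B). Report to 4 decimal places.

Bootstrap SE is the standard deviation of the 8 replicate 10% trimmed means.
Mean of replicates: (13.421 + 13.382 + 12.061 + 13.207 + 11.544 + 12.477 + 12.930 + 12.658) / 8 = 101.68000 / 8 = 12.71000
Sum of squared deviations: (+0.71100)² + (+0.67200)² + (−0.64900)² + (+0.49700)² + (−1.16600)² + (−0.23300)² + (+0.22000)² + (−0.05200)² = 3.09026
Variance = 3.09026 / 8 = 0.38628
SE* = √0.38628

SE* = 0.6215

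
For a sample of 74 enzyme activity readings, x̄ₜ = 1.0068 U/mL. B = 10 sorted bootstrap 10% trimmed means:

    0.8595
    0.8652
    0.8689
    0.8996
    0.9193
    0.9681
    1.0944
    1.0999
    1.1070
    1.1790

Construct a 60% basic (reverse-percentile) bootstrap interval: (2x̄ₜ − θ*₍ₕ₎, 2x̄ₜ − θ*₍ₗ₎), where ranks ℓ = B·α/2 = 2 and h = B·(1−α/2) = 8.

Percentile endpoints at ranks 2 and 8: θ*₍2₎ = 0.8652, θ*₍8₎ = 1.0999.
Basic interval reflects these around x̄ₜ:
  lower = 2 × 1.0068 − 1.0999 = 0.9137
  upper = 2 × 1.0068 − 0.8652 = 1.1484

(0.9137, 1.1484)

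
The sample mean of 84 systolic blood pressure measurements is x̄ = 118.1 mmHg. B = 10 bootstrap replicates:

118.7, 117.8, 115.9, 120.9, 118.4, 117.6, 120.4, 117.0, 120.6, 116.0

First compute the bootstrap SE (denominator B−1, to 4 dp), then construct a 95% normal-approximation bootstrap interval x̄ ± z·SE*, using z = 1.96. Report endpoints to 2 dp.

(114.52, 121.68)

Mean of replicates = 118.3300; sum of squared deviations = 30.1010; SE* = √(30.1010/9) = 1.8288
Margin = 1.96 × 1.8288 = 3.584
Interval: 118.1 ± 3.584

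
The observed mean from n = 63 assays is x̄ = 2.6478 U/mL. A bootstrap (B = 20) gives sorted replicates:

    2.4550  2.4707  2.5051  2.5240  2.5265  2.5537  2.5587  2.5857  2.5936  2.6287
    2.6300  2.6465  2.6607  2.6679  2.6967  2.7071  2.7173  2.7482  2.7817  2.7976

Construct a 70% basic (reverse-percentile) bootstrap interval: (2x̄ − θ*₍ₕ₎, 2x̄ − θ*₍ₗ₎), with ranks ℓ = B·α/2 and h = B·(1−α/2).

Percentile endpoints at ranks 3 and 17: θ*₍3₎ = 2.5051, θ*₍17₎ = 2.7173.
Basic interval reflects these around x̄:
  lower = 2 × 2.6478 − 2.7173 = 2.5783
  upper = 2 × 2.6478 − 2.5051 = 2.7905

(2.5783, 2.7905)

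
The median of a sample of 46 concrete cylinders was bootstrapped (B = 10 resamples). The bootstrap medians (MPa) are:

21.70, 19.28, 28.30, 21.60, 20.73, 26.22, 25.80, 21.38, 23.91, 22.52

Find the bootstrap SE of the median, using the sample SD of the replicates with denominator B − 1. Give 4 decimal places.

SE* = 2.8366

Bootstrap SE is the standard deviation of the 10 replicate medians.
Mean of replicates: (21.70 + 19.28 + 28.30 + 21.60 + 20.73 + 26.22 + 25.80 + 21.38 + 23.91 + 22.52) / 10 = 231.44000 / 10 = 23.14400
Sum of squared deviations: (−1.44400)² + (−3.86400)² + (+5.15600)² + (−1.54400)² + (−2.41400)² + (+3.07600)² + (+2.65600)² + (−1.76400)² + (+0.76600)² + (−0.62400)² = 72.41524
Variance = 72.41524 / 9 = 8.04614
SE* = √8.04614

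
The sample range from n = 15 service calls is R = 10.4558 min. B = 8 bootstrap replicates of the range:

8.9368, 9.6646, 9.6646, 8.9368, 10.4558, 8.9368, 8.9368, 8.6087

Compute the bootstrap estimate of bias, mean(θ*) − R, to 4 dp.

bias = −1.1882

mean(θ*) = (8.9368 + 9.6646 + 9.6646 + 8.9368 + 10.4558 + 8.9368 + 8.9368 + 8.6087) / 8 = 9.26761
bias = 9.26761 − 10.4558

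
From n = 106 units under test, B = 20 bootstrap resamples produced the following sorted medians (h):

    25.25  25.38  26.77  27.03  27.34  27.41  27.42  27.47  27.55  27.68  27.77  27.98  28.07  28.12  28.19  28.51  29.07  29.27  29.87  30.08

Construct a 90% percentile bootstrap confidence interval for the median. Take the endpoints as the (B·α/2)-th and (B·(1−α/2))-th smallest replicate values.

(25.25, 29.87)

α = 0.10; lower rank = 20 × 0.050 = 1; upper rank = 20 × 0.950 = 19.
The 1st smallest replicate is 25.25; the 19th is 29.87.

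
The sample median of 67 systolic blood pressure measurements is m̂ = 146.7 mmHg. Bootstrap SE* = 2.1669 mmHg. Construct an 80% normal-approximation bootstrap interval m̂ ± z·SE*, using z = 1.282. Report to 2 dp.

Margin = 1.282 × 2.1669 = 2.778
Interval: 146.7 ± 2.778

(143.92, 149.48)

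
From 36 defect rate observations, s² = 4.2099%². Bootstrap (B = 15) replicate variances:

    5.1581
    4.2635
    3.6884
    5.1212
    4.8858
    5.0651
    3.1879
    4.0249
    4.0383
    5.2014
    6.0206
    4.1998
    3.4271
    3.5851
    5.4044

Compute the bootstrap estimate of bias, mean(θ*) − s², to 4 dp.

mean(θ*) = (5.1581 + 4.2635 + 3.6884 + 5.1212 + 4.8858 + 5.0651 + 3.1879 + 4.0249 + 4.0383 + 5.2014 + 6.0206 + 4.1998 + 3.4271 + 3.5851 + 5.4044) / 15 = 4.48477
bias = 4.48477 − 4.2099

bias = +0.2749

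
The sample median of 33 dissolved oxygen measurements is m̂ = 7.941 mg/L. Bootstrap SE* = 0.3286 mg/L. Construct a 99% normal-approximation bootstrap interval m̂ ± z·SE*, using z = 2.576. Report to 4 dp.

Margin = 2.576 × 0.3286 = 0.84647
Interval: 7.941 ± 0.84647

(7.0945, 8.7875)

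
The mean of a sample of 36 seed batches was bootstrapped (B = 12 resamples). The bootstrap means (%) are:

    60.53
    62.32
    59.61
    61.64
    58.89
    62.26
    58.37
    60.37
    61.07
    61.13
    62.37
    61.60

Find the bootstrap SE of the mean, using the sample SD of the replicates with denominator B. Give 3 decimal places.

Bootstrap SE is the standard deviation of the 12 replicate means.
Mean of replicates: (60.53 + 62.32 + 59.61 + 61.64 + 58.89 + 62.26 + 58.37 + 60.37 + 61.07 + 61.13 + 62.37 + 61.60) / 12 = 730.1600 / 12 = 60.8467
Sum of squared deviations: (−0.3167)² + (+1.4733)² + (−1.2367)² + (+0.7933)² + (−1.9567)² + (+1.4133)² + (−2.4767)² + (−0.4767)² + (+0.2233)² + (+0.2833)² + (+1.5233)² + (+0.7533)² = 19.6351
Variance = 19.6351 / 12 = 1.6363
SE* = √1.6363

SE* = 1.279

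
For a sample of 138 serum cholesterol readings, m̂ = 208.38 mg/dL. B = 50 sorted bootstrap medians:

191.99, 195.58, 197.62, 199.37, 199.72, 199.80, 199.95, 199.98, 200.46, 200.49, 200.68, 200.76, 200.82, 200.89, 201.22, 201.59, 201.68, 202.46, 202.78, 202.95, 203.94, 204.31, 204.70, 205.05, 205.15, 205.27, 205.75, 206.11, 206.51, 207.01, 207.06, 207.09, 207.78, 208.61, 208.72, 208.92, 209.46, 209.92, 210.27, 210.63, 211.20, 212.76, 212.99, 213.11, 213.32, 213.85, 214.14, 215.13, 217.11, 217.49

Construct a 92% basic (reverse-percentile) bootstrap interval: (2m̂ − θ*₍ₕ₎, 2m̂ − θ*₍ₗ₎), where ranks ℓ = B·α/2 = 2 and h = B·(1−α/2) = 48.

Percentile endpoints at ranks 2 and 48: θ*₍2₎ = 195.58, θ*₍48₎ = 215.13.
Basic interval reflects these around m̂:
  lower = 2 × 208.38 − 215.13 = 201.63
  upper = 2 × 208.38 − 195.58 = 221.18

(201.63, 221.18)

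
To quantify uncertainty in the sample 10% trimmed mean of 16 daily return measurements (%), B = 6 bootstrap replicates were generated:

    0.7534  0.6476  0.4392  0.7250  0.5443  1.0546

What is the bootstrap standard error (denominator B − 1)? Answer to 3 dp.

SE* = 0.212

Bootstrap SE is the standard deviation of the 6 replicate 10% trimmed means.
Mean of replicates: (0.7534 + 0.6476 + 0.4392 + 0.7250 + 0.5443 + 1.0546) / 6 = 4.16410 / 6 = 0.69402
Sum of squared deviations: (+0.05938)² + (−0.04642)² + (−0.25482)² + (+0.03098)² + (−0.14972)² + (+0.36058)² = 0.22401
Variance = 0.22401 / 5 = 0.04480
SE* = √0.04480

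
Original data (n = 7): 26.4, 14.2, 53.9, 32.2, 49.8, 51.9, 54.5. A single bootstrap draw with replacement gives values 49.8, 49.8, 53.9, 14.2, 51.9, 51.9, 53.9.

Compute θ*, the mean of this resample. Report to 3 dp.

θ* = 46.486

Mean = (49.8 + 49.8 + 53.9 + 14.2 + 51.9 + 51.9 + 53.9) / 7 = 325.40 / 7 = 46.486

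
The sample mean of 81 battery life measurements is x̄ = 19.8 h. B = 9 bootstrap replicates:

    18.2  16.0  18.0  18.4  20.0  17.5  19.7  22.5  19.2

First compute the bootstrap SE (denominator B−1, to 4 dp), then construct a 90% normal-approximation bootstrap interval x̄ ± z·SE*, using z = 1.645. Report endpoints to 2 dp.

(16.79, 22.81)

Mean of replicates = 18.8333; sum of squared deviations = 26.7800; SE* = √(26.7800/8) = 1.8296
Margin = 1.645 × 1.8296 = 3.010
Interval: 19.8 ± 3.010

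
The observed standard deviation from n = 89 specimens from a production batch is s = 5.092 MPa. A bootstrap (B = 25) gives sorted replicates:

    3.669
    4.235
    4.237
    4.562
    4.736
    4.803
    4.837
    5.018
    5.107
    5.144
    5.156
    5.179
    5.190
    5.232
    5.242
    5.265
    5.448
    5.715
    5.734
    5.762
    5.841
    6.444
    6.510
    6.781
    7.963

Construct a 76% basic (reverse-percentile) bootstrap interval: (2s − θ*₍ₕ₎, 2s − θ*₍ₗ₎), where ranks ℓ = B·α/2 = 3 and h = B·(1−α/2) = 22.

(3.740, 5.947)

Percentile endpoints at ranks 3 and 22: θ*₍3₎ = 4.237, θ*₍22₎ = 6.444.
Basic interval reflects these around s:
  lower = 2 × 5.092 − 6.444 = 3.740
  upper = 2 × 5.092 − 4.237 = 5.947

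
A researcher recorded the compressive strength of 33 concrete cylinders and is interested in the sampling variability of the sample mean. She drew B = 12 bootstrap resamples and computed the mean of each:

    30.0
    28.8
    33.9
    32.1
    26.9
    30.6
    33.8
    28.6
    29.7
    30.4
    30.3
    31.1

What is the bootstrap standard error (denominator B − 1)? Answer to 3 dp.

SE* = 2.040

Bootstrap SE is the standard deviation of the 12 replicate means.
Mean of replicates: (30.0 + 28.8 + 33.9 + 32.1 + 26.9 + 30.6 + 33.8 + 28.6 + 29.7 + 30.4 + 30.3 + 31.1) / 12 = 366.2000 / 12 = 30.5167
Sum of squared deviations: (−0.5167)² + (−1.7167)² + (+3.3833)² + (+1.5833)² + (−3.6167)² + (+0.0833)² + (+3.2833)² + (−1.9167)² + (−0.8167)² + (−0.1167)² + (−0.2167)² + (+0.5833)² = 45.7767
Variance = 45.7767 / 11 = 4.1615
SE* = √4.1615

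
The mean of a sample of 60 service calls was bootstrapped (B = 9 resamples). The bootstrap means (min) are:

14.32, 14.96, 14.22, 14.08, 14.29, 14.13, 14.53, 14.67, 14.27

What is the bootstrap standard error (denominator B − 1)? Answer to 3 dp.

SE* = 0.284

Bootstrap SE is the standard deviation of the 9 replicate means.
Mean of replicates: (14.32 + 14.96 + 14.22 + 14.08 + 14.29 + 14.13 + 14.53 + 14.67 + 14.27) / 9 = 129.4700 / 9 = 14.3856
Sum of squared deviations: (−0.0656)² + (+0.5744)² + (−0.1656)² + (−0.3056)² + (−0.0956)² + (−0.2556)² + (+0.1444)² + (+0.2844)² + (−0.1156)² = 0.6446
Variance = 0.6446 / 8 = 0.0806
SE* = √0.0806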